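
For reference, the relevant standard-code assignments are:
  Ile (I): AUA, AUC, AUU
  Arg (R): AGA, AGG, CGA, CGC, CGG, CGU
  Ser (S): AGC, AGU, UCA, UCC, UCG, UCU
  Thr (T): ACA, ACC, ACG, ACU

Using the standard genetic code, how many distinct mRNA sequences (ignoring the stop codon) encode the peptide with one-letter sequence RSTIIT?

Arg: 6 codons.
Ser: 6 codons.
Thr: 4 codons.
Ile: 3 codons.
Ile: 3 codons.
Thr: 4 codons.
6 × 6 × 4 × 3 × 3 × 4 = 5184.

5184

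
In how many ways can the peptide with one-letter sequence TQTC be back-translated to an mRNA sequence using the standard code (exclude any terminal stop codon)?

Thr: 4 codons.
Gln: 2 codons.
Thr: 4 codons.
Cys: 2 codons.
4 × 2 × 4 × 2 = 64.

64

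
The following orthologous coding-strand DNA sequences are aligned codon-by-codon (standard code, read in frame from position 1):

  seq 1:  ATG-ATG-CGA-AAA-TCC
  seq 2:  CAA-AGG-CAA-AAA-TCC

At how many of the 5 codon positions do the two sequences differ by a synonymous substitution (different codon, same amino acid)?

Codon 1: ATG Met / CAA Gln — nonsynonymous.
Codon 2: ATG Met / AGG Arg — nonsynonymous.
Codon 3: CGA Arg / CAA Gln — nonsynonymous.
Codon 4: AAA Lys / AAA Lys — identical.
Codon 5: TCC Ser / TCC Ser — identical.
Synonymous differences: 0.

0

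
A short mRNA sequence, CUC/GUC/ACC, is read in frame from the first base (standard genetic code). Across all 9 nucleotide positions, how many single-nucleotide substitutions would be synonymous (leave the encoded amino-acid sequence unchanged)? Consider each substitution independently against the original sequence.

9

Codon 1 (CUC, Leu): 3 synonymous substitutions.
Codon 2 (GUC, Val): 3 synonymous substitutions.
Codon 3 (ACC, Thr): 3 synonymous substitutions.
Total: 3 + 3 + 3 = 9.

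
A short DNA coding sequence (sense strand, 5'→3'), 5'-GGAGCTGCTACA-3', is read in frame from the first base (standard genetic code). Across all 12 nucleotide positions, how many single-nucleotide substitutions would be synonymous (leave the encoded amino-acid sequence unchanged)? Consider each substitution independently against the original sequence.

Codon 1 (GGA, Gly): 3 synonymous substitutions.
Codon 2 (GCT, Ala): 3 synonymous substitutions.
Codon 3 (GCT, Ala): 3 synonymous substitutions.
Codon 4 (ACA, Thr): 3 synonymous substitutions.
Total: 3 + 3 + 3 + 3 = 12.

12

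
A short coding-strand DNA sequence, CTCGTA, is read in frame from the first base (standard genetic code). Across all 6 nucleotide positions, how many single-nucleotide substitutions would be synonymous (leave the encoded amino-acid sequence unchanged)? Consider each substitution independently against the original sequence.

Codon 1 (CTC, Leu): 3 synonymous substitutions.
Codon 2 (GTA, Val): 3 synonymous substitutions.
Total: 3 + 3 = 6.

6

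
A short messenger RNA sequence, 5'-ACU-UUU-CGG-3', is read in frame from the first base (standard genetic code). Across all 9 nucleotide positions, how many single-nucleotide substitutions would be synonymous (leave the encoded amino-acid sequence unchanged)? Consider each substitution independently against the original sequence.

Codon 1 (ACU, Thr): 3 synonymous substitutions.
Codon 2 (UUU, Phe): 1 synonymous substitution.
Codon 3 (CGG, Arg): 4 synonymous substitutions.
Total: 3 + 1 + 4 = 8.

8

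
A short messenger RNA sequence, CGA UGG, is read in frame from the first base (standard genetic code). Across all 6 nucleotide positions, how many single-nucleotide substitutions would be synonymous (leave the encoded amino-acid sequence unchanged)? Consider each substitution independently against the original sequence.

4

Codon 1 (CGA, Arg): 4 synonymous substitutions.
Codon 2 (UGG, Trp): 0 synonymous substitutions.
Total: 4 + 0 = 4.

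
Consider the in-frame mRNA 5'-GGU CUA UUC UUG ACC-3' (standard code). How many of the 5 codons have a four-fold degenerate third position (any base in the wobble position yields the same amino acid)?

Codon 1 GGU (Gly): third position 4-fold.
Codon 2 CUA (Leu): third position 4-fold.
Codon 3 UUC (Phe): third position 2-fold.
Codon 4 UUG (Leu): third position 2-fold.
Codon 5 ACC (Thr): third position 4-fold.
Four-fold degenerate third positions: 3.

3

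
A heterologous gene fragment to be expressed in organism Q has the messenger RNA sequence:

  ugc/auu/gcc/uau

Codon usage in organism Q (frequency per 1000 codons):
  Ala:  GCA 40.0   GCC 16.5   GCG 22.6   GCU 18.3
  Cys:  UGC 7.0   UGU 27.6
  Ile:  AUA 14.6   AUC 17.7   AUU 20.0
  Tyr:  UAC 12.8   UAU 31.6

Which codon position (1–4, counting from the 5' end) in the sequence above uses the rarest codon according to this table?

1

Codon 1 UGC (Cys): 7.0 per 1000.
Codon 2 AUU (Ile): 20.0 per 1000.
Codon 3 GCC (Ala): 16.5 per 1000.
Codon 4 UAU (Tyr): 31.6 per 1000.
Lowest frequency is 7.0 at codon 1.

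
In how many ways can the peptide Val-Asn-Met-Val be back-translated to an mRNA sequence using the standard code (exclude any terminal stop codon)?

32

Val: 4 codons.
Asn: 2 codons.
Met: 1 codon.
Val: 4 codons.
4 × 2 × 1 × 4 = 32.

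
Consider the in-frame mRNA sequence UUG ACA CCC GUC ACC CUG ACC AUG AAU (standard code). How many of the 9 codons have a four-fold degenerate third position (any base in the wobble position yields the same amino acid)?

6

Codon 1 UUG (Leu): third position 2-fold.
Codon 2 ACA (Thr): third position 4-fold.
Codon 3 CCC (Pro): third position 4-fold.
Codon 4 GUC (Val): third position 4-fold.
Codon 5 ACC (Thr): third position 4-fold.
Codon 6 CUG (Leu): third position 4-fold.
Codon 7 ACC (Thr): third position 4-fold.
Codon 8 AUG (Met): third position 1-fold.
Codon 9 AAU (Asn): third position 2-fold.
Four-fold degenerate third positions: 6.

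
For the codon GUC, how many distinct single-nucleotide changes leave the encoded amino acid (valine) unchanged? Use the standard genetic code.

3

Position 1: none → 0 synonymous.
Position 2: none → 0 synonymous.
Position 3: GUU, GUA, GUG → 3 synonymous.
Total: 0 + 0 + 3 = 3.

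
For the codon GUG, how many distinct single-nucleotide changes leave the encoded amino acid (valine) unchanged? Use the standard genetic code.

Position 1: none → 0 synonymous.
Position 2: none → 0 synonymous.
Position 3: GUU, GUC, GUA → 3 synonymous.
Total: 0 + 0 + 3 = 3.

3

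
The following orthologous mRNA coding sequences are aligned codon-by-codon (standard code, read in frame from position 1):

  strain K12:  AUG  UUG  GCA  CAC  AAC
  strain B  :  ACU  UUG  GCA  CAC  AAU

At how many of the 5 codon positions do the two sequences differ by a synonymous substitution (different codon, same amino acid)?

1

Codon 1: AUG Met / ACU Thr — nonsynonymous.
Codon 2: UUG Leu / UUG Leu — identical.
Codon 3: GCA Ala / GCA Ala — identical.
Codon 4: CAC His / CAC His — identical.
Codon 5: AAC Asn / AAU Asn — synonymous.
Synonymous differences: 1.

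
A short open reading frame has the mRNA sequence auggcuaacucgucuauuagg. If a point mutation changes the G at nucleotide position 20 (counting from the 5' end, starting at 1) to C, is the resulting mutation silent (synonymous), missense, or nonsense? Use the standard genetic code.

missense

Position 20 falls in codon 7: AGG → Arg.
After the substitution the codon is ACG → Thr.
Arg ≠ Thr, so this is a missense mutation.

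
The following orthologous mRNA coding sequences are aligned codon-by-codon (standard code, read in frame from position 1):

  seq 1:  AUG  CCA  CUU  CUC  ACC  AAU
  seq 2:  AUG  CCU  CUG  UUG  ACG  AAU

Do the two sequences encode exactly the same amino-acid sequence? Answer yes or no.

yes

Codon 1: AUG Met / AUG Met — identical.
Codon 2: CCA Pro / CCU Pro — synonymous.
Codon 3: CUU Leu / CUG Leu — synonymous.
Codon 4: CUC Leu / UUG Leu — synonymous.
Codon 5: ACC Thr / ACG Thr — synonymous.
Codon 6: AAU Asn / AAU Asn — identical.
Nonsynonymous differences: 0 → same protein.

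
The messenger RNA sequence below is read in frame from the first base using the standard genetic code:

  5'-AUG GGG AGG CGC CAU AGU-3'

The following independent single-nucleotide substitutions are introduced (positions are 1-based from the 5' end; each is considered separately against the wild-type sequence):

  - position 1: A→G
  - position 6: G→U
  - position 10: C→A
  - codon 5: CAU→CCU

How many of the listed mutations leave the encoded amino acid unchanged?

Codon 1: AUG (Met) → GUG (Val) — missense.
Codon 2: GGG (Gly) → GGU (Gly) — synonymous.
Codon 4: CGC (Arg) → AGC (Ser) — missense.
Codon 5: CAU (His) → CCU (Pro) — missense.
Synonymous: 1 of 4.

1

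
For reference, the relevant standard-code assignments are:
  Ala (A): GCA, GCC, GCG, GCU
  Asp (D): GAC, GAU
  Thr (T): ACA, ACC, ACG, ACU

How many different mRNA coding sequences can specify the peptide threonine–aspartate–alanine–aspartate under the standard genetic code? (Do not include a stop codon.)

64

Thr: 4 codons.
Asp: 2 codons.
Ala: 4 codons.
Asp: 2 codons.
4 × 2 × 4 × 2 = 64.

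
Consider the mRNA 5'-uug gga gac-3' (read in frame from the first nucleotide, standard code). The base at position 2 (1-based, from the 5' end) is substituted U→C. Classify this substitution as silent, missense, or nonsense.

missense

Position 2 falls in codon 1: UUG → Leu.
After the substitution the codon is UCG → Ser.
Leu ≠ Ser, so this is a missense mutation.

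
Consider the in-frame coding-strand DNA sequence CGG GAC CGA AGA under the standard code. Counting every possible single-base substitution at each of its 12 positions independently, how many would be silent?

11

Codon 1 (CGG, Arg): 4 synonymous substitutions.
Codon 2 (GAC, Asp): 1 synonymous substitution.
Codon 3 (CGA, Arg): 4 synonymous substitutions.
Codon 4 (AGA, Arg): 2 synonymous substitutions.
Total: 4 + 1 + 4 + 2 = 11.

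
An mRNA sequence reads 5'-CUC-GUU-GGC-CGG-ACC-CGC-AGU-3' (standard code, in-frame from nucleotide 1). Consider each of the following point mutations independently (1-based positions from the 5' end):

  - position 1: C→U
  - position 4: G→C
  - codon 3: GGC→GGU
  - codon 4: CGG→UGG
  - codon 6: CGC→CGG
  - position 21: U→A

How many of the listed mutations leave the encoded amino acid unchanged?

Codon 1: CUC (Leu) → UUC (Phe) — missense.
Codon 2: GUU (Val) → CUU (Leu) — missense.
Codon 3: GGC (Gly) → GGU (Gly) — synonymous.
Codon 4: CGG (Arg) → UGG (Trp) — missense.
Codon 6: CGC (Arg) → CGG (Arg) — synonymous.
Codon 7: AGU (Ser) → AGA (Arg) — missense.
Synonymous: 2 of 6.

2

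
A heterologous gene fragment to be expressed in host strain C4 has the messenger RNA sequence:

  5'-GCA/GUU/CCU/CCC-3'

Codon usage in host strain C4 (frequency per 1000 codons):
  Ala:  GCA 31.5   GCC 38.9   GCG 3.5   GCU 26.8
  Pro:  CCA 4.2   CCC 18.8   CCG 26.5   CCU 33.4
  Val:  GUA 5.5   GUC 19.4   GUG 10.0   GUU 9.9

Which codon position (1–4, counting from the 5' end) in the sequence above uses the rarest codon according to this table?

Codon 1 GCA (Ala): 31.5 per 1000.
Codon 2 GUU (Val): 9.9 per 1000.
Codon 3 CCU (Pro): 33.4 per 1000.
Codon 4 CCC (Pro): 18.8 per 1000.
Lowest frequency is 9.9 at codon 2.

2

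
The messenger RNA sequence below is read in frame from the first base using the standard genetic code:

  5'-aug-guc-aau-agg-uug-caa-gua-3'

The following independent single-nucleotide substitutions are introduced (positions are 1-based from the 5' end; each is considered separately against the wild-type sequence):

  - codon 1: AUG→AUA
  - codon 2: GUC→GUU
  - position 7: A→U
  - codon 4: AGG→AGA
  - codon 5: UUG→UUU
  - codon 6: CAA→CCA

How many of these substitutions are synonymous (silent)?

2

Codon 1: AUG (Met) → AUA (Ile) — missense.
Codon 2: GUC (Val) → GUU (Val) — synonymous.
Codon 3: AAU (Asn) → UAU (Tyr) — missense.
Codon 4: AGG (Arg) → AGA (Arg) — synonymous.
Codon 5: UUG (Leu) → UUU (Phe) — missense.
Codon 6: CAA (Gln) → CCA (Pro) — missense.
Synonymous: 2 of 6.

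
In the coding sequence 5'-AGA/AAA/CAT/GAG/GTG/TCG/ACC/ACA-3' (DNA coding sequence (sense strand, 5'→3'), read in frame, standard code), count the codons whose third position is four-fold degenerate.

Codon 1 AGA (Arg): third position 2-fold.
Codon 2 AAA (Lys): third position 2-fold.
Codon 3 CAT (His): third position 2-fold.
Codon 4 GAG (Glu): third position 2-fold.
Codon 5 GTG (Val): third position 4-fold.
Codon 6 TCG (Ser): third position 4-fold.
Codon 7 ACC (Thr): third position 4-fold.
Codon 8 ACA (Thr): third position 4-fold.
Four-fold degenerate third positions: 4.

4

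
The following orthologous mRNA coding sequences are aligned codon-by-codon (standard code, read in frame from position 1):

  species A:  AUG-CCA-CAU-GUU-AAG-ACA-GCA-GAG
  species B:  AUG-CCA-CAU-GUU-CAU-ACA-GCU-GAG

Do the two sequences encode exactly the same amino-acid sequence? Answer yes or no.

Codon 1: AUG Met / AUG Met — identical.
Codon 2: CCA Pro / CCA Pro — identical.
Codon 3: CAU His / CAU His — identical.
Codon 4: GUU Val / GUU Val — identical.
Codon 5: AAG Lys / CAU His — nonsynonymous.
Codon 6: ACA Thr / ACA Thr — identical.
Codon 7: GCA Ala / GCU Ala — synonymous.
Codon 8: GAG Glu / GAG Glu — identical.
Nonsynonymous differences: 1 → different protein.

no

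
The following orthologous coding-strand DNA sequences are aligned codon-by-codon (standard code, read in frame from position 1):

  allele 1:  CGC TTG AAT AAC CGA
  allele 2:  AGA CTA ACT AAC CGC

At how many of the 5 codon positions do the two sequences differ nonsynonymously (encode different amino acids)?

Codon 1: CGC Arg / AGA Arg — synonymous.
Codon 2: TTG Leu / CTA Leu — synonymous.
Codon 3: AAT Asn / ACT Thr — nonsynonymous.
Codon 4: AAC Asn / AAC Asn — identical.
Codon 5: CGA Arg / CGC Arg — synonymous.
Nonsynonymous differences: 1.

1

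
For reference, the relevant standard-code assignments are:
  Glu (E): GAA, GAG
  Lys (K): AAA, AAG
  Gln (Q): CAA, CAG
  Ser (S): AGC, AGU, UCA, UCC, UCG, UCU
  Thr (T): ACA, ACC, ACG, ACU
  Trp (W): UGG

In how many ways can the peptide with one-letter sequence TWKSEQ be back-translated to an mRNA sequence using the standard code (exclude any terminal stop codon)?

Thr: 4 codons.
Trp: 1 codon.
Lys: 2 codons.
Ser: 6 codons.
Glu: 2 codons.
Gln: 2 codons.
4 × 1 × 2 × 6 × 2 × 2 = 192.

192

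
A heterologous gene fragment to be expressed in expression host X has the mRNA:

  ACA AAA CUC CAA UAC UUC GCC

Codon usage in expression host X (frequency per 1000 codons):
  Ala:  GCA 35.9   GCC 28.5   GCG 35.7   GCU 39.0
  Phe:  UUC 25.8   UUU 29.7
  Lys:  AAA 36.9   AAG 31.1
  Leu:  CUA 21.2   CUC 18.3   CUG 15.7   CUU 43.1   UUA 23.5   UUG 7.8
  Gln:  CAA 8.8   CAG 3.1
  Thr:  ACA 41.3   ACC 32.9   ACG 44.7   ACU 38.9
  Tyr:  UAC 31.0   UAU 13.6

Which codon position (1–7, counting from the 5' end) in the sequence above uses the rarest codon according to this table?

Codon 1 ACA (Thr): 41.3 per 1000.
Codon 2 AAA (Lys): 36.9 per 1000.
Codon 3 CUC (Leu): 18.3 per 1000.
Codon 4 CAA (Gln): 8.8 per 1000.
Codon 5 UAC (Tyr): 31.0 per 1000.
Codon 6 UUC (Phe): 25.8 per 1000.
Codon 7 GCC (Ala): 28.5 per 1000.
Lowest frequency is 8.8 at codon 4.

4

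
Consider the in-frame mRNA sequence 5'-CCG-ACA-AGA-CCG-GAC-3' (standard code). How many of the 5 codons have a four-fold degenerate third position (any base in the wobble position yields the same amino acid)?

Codon 1 CCG (Pro): third position 4-fold.
Codon 2 ACA (Thr): third position 4-fold.
Codon 3 AGA (Arg): third position 2-fold.
Codon 4 CCG (Pro): third position 4-fold.
Codon 5 GAC (Asp): third position 2-fold.
Four-fold degenerate third positions: 3.

3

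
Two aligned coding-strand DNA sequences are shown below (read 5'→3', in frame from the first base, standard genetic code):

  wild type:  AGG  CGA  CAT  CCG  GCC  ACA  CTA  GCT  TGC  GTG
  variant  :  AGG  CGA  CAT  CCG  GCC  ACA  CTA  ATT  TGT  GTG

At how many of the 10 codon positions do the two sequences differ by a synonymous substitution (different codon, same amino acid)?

Codon 1: AGG Arg / AGG Arg — identical.
Codon 2: CGA Arg / CGA Arg — identical.
Codon 3: CAT His / CAT His — identical.
Codon 4: CCG Pro / CCG Pro — identical.
Codon 5: GCC Ala / GCC Ala — identical.
Codon 6: ACA Thr / ACA Thr — identical.
Codon 7: CTA Leu / CTA Leu — identical.
Codon 8: GCT Ala / ATT Ile — nonsynonymous.
Codon 9: TGC Cys / TGT Cys — synonymous.
Codon 10: GTG Val / GTG Val — identical.
Synonymous differences: 1.

1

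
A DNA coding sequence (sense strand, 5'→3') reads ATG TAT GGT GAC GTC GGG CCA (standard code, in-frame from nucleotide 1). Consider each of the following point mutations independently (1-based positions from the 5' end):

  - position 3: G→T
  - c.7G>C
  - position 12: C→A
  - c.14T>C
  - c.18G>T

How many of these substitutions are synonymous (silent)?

1

Codon 1: ATG (Met) → ATT (Ile) — missense.
Codon 3: GGT (Gly) → CGT (Arg) — missense.
Codon 4: GAC (Asp) → GAA (Glu) — missense.
Codon 5: GTC (Val) → GCC (Ala) — missense.
Codon 6: GGG (Gly) → GGT (Gly) — synonymous.
Synonymous: 1 of 5.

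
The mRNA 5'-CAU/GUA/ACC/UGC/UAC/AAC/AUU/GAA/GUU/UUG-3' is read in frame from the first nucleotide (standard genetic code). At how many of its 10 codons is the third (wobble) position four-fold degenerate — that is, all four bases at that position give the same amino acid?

Codon 1 CAU (His): third position 2-fold.
Codon 2 GUA (Val): third position 4-fold.
Codon 3 ACC (Thr): third position 4-fold.
Codon 4 UGC (Cys): third position 2-fold.
Codon 5 UAC (Tyr): third position 2-fold.
Codon 6 AAC (Asn): third position 2-fold.
Codon 7 AUU (Ile): third position 3-fold.
Codon 8 GAA (Glu): third position 2-fold.
Codon 9 GUU (Val): third position 4-fold.
Codon 10 UUG (Leu): third position 2-fold.
Four-fold degenerate third positions: 3.

3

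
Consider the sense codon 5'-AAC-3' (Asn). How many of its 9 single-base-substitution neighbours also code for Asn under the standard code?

1

Position 1: none → 0 synonymous.
Position 2: none → 0 synonymous.
Position 3: AAU → 1 synonymous.
Total: 0 + 0 + 1 = 1.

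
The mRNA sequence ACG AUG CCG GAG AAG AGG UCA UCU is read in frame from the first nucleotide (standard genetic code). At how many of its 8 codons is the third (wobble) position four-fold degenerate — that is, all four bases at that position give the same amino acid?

Codon 1 ACG (Thr): third position 4-fold.
Codon 2 AUG (Met): third position 1-fold.
Codon 3 CCG (Pro): third position 4-fold.
Codon 4 GAG (Glu): third position 2-fold.
Codon 5 AAG (Lys): third position 2-fold.
Codon 6 AGG (Arg): third position 2-fold.
Codon 7 UCA (Ser): third position 4-fold.
Codon 8 UCU (Ser): third position 4-fold.
Four-fold degenerate third positions: 4.

4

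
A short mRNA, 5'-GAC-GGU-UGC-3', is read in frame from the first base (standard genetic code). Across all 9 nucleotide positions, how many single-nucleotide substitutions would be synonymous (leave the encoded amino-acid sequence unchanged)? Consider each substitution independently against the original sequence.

5

Codon 1 (GAC, Asp): 1 synonymous substitution.
Codon 2 (GGU, Gly): 3 synonymous substitutions.
Codon 3 (UGC, Cys): 1 synonymous substitution.
Total: 1 + 3 + 1 = 5.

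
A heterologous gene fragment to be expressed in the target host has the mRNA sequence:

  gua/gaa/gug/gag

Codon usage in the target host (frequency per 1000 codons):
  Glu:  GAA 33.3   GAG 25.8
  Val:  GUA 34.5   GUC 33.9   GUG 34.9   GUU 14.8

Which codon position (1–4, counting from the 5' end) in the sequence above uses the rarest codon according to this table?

Codon 1 GUA (Val): 34.5 per 1000.
Codon 2 GAA (Glu): 33.3 per 1000.
Codon 3 GUG (Val): 34.9 per 1000.
Codon 4 GAG (Glu): 25.8 per 1000.
Lowest frequency is 25.8 at codon 4.

4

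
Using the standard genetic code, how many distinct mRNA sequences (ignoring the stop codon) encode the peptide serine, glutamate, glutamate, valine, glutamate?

192

Ser: 6 codons.
Glu: 2 codons.
Glu: 2 codons.
Val: 4 codons.
Glu: 2 codons.
6 × 2 × 2 × 4 × 2 = 192.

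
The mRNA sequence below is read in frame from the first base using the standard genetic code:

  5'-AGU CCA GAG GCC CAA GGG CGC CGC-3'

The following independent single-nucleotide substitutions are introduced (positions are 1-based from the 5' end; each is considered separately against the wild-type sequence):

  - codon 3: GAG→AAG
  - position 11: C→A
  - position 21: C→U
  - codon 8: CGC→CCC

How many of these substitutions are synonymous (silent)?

1

Codon 3: GAG (Glu) → AAG (Lys) — missense.
Codon 4: GCC (Ala) → GAC (Asp) — missense.
Codon 7: CGC (Arg) → CGU (Arg) — synonymous.
Codon 8: CGC (Arg) → CCC (Pro) — missense.
Synonymous: 1 of 4.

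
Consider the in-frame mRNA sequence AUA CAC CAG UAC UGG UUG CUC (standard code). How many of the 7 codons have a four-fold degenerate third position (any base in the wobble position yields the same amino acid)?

Codon 1 AUA (Ile): third position 3-fold.
Codon 2 CAC (His): third position 2-fold.
Codon 3 CAG (Gln): third position 2-fold.
Codon 4 UAC (Tyr): third position 2-fold.
Codon 5 UGG (Trp): third position 1-fold.
Codon 6 UUG (Leu): third position 2-fold.
Codon 7 CUC (Leu): third position 4-fold.
Four-fold degenerate third positions: 1.

1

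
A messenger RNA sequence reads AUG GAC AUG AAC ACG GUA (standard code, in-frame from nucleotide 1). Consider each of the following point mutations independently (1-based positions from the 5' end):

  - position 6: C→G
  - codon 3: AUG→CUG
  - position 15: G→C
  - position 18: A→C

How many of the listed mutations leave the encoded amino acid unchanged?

Codon 2: GAC (Asp) → GAG (Glu) — missense.
Codon 3: AUG (Met) → CUG (Leu) — missense.
Codon 5: ACG (Thr) → ACC (Thr) — synonymous.
Codon 6: GUA (Val) → GUC (Val) — synonymous.
Synonymous: 2 of 4.

2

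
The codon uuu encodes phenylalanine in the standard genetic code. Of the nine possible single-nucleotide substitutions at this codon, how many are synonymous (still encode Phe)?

1

Position 1: none → 0 synonymous.
Position 2: none → 0 synonymous.
Position 3: UUC → 1 synonymous.
Total: 0 + 0 + 1 = 1.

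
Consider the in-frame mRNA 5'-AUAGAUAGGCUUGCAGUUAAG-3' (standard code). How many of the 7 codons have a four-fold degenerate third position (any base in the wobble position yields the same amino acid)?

3

Codon 1 AUA (Ile): third position 3-fold.
Codon 2 GAU (Asp): third position 2-fold.
Codon 3 AGG (Arg): third position 2-fold.
Codon 4 CUU (Leu): third position 4-fold.
Codon 5 GCA (Ala): third position 4-fold.
Codon 6 GUU (Val): third position 4-fold.
Codon 7 AAG (Lys): third position 2-fold.
Four-fold degenerate third positions: 3.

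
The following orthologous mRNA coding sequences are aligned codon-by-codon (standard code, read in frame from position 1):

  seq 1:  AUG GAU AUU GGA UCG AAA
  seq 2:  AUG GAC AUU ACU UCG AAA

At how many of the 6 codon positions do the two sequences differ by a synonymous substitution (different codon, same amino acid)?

1

Codon 1: AUG Met / AUG Met — identical.
Codon 2: GAU Asp / GAC Asp — synonymous.
Codon 3: AUU Ile / AUU Ile — identical.
Codon 4: GGA Gly / ACU Thr — nonsynonymous.
Codon 5: UCG Ser / UCG Ser — identical.
Codon 6: AAA Lys / AAA Lys — identical.
Synonymous differences: 1.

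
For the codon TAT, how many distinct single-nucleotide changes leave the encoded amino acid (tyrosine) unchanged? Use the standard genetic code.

Position 1: none → 0 synonymous.
Position 2: none → 0 synonymous.
Position 3: TAC → 1 synonymous.
Total: 0 + 0 + 1 = 1.

1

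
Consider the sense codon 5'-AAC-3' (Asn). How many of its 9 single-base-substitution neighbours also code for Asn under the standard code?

Position 1: none → 0 synonymous.
Position 2: none → 0 synonymous.
Position 3: AAU → 1 synonymous.
Total: 0 + 0 + 1 = 1.

1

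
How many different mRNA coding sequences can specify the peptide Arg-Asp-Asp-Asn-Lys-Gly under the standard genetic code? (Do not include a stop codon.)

Arg: 6 codons.
Asp: 2 codons.
Asp: 2 codons.
Asn: 2 codons.
Lys: 2 codons.
Gly: 4 codons.
6 × 2 × 2 × 2 × 2 × 4 = 384.

384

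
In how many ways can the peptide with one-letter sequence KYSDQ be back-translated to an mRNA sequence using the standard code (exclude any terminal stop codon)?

Lys: 2 codons.
Tyr: 2 codons.
Ser: 6 codons.
Asp: 2 codons.
Gln: 2 codons.
2 × 2 × 6 × 2 × 2 = 96.

96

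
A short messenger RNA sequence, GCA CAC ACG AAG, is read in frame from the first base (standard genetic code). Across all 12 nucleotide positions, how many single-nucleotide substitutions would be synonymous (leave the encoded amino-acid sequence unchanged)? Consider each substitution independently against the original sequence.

8

Codon 1 (GCA, Ala): 3 synonymous substitutions.
Codon 2 (CAC, His): 1 synonymous substitution.
Codon 3 (ACG, Thr): 3 synonymous substitutions.
Codon 4 (AAG, Lys): 1 synonymous substitution.
Total: 3 + 1 + 3 + 1 = 8.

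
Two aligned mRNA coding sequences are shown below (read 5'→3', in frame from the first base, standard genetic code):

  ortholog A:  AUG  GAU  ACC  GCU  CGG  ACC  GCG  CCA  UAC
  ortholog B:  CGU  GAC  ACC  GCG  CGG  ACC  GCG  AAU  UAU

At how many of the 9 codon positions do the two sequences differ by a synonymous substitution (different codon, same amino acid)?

3

Codon 1: AUG Met / CGU Arg — nonsynonymous.
Codon 2: GAU Asp / GAC Asp — synonymous.
Codon 3: ACC Thr / ACC Thr — identical.
Codon 4: GCU Ala / GCG Ala — synonymous.
Codon 5: CGG Arg / CGG Arg — identical.
Codon 6: ACC Thr / ACC Thr — identical.
Codon 7: GCG Ala / GCG Ala — identical.
Codon 8: CCA Pro / AAU Asn — nonsynonymous.
Codon 9: UAC Tyr / UAU Tyr — synonymous.
Synonymous differences: 3.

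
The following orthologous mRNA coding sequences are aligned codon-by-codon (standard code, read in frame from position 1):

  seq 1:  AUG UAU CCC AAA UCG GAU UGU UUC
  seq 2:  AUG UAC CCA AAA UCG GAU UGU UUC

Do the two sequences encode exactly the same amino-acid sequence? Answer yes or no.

Codon 1: AUG Met / AUG Met — identical.
Codon 2: UAU Tyr / UAC Tyr — synonymous.
Codon 3: CCC Pro / CCA Pro — synonymous.
Codon 4: AAA Lys / AAA Lys — identical.
Codon 5: UCG Ser / UCG Ser — identical.
Codon 6: GAU Asp / GAU Asp — identical.
Codon 7: UGU Cys / UGU Cys — identical.
Codon 8: UUC Phe / UUC Phe — identical.
Nonsynonymous differences: 0 → same protein.

yes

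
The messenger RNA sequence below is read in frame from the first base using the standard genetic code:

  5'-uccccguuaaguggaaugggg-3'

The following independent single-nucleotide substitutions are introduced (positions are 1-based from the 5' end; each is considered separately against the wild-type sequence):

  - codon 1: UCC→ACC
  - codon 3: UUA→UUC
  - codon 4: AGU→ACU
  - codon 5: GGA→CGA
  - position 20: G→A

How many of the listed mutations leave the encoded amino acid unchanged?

Codon 1: UCC (Ser) → ACC (Thr) — missense.
Codon 3: UUA (Leu) → UUC (Phe) — missense.
Codon 4: AGU (Ser) → ACU (Thr) — missense.
Codon 5: GGA (Gly) → CGA (Arg) — missense.
Codon 7: GGG (Gly) → GAG (Glu) — missense.
Synonymous: 0 of 5.

0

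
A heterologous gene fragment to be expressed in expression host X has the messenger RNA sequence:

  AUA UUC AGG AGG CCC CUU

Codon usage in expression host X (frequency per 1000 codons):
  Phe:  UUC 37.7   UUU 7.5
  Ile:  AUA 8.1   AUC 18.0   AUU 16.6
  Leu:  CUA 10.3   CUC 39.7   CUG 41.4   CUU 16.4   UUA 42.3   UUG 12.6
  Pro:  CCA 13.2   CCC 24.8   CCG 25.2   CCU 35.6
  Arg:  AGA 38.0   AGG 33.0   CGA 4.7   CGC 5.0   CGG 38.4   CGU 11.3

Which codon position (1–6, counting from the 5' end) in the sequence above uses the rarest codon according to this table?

1

Codon 1 AUA (Ile): 8.1 per 1000.
Codon 2 UUC (Phe): 37.7 per 1000.
Codon 3 AGG (Arg): 33.0 per 1000.
Codon 4 AGG (Arg): 33.0 per 1000.
Codon 5 CCC (Pro): 24.8 per 1000.
Codon 6 CUU (Leu): 16.4 per 1000.
Lowest frequency is 8.1 at codon 1.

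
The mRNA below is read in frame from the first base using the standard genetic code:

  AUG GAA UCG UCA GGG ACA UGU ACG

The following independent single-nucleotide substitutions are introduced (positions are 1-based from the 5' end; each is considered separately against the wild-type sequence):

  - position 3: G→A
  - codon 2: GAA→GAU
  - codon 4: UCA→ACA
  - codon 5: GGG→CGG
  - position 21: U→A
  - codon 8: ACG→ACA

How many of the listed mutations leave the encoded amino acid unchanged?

Codon 1: AUG (Met) → AUA (Ile) — missense.
Codon 2: GAA (Glu) → GAU (Asp) — missense.
Codon 4: UCA (Ser) → ACA (Thr) — missense.
Codon 5: GGG (Gly) → CGG (Arg) — missense.
Codon 7: UGU (Cys) → UGA (Stop) — nonsense.
Codon 8: ACG (Thr) → ACA (Thr) — synonymous.
Synonymous: 1 of 6.

1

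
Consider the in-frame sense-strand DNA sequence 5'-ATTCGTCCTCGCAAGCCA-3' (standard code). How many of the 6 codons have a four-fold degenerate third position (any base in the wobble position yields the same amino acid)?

Codon 1 ATT (Ile): third position 3-fold.
Codon 2 CGT (Arg): third position 4-fold.
Codon 3 CCT (Pro): third position 4-fold.
Codon 4 CGC (Arg): third position 4-fold.
Codon 5 AAG (Lys): third position 2-fold.
Codon 6 CCA (Pro): third position 4-fold.
Four-fold degenerate third positions: 4.

4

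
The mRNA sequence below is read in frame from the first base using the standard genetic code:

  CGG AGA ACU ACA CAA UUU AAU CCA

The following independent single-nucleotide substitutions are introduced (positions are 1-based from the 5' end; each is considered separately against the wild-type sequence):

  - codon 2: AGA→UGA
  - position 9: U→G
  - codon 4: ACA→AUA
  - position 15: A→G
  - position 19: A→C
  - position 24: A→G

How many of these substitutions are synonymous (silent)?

Codon 2: AGA (Arg) → UGA (Stop) — nonsense.
Codon 3: ACU (Thr) → ACG (Thr) — synonymous.
Codon 4: ACA (Thr) → AUA (Ile) — missense.
Codon 5: CAA (Gln) → CAG (Gln) — synonymous.
Codon 7: AAU (Asn) → CAU (His) — missense.
Codon 8: CCA (Pro) → CCG (Pro) — synonymous.
Synonymous: 3 of 6.

3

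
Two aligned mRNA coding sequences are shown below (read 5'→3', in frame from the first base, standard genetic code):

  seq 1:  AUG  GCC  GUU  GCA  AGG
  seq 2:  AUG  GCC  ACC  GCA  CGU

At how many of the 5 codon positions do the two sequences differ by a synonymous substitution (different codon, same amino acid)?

Codon 1: AUG Met / AUG Met — identical.
Codon 2: GCC Ala / GCC Ala — identical.
Codon 3: GUU Val / ACC Thr — nonsynonymous.
Codon 4: GCA Ala / GCA Ala — identical.
Codon 5: AGG Arg / CGU Arg — synonymous.
Synonymous differences: 1.

1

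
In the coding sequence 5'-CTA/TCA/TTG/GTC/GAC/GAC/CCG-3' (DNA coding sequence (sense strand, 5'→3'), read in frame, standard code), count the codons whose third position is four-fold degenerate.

Codon 1 CTA (Leu): third position 4-fold.
Codon 2 TCA (Ser): third position 4-fold.
Codon 3 TTG (Leu): third position 2-fold.
Codon 4 GTC (Val): third position 4-fold.
Codon 5 GAC (Asp): third position 2-fold.
Codon 6 GAC (Asp): third position 2-fold.
Codon 7 CCG (Pro): third position 4-fold.
Four-fold degenerate third positions: 4.

4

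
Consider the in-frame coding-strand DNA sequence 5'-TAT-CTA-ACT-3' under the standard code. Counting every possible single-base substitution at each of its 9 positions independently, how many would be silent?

8

Codon 1 (TAT, Tyr): 1 synonymous substitution.
Codon 2 (CTA, Leu): 4 synonymous substitutions.
Codon 3 (ACT, Thr): 3 synonymous substitutions.
Total: 1 + 4 + 3 = 8.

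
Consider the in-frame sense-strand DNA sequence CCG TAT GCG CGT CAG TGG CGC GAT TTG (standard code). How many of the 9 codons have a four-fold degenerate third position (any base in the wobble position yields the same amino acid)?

Codon 1 CCG (Pro): third position 4-fold.
Codon 2 TAT (Tyr): third position 2-fold.
Codon 3 GCG (Ala): third position 4-fold.
Codon 4 CGT (Arg): third position 4-fold.
Codon 5 CAG (Gln): third position 2-fold.
Codon 6 TGG (Trp): third position 1-fold.
Codon 7 CGC (Arg): third position 4-fold.
Codon 8 GAT (Asp): third position 2-fold.
Codon 9 TTG (Leu): third position 2-fold.
Four-fold degenerate third positions: 4.

4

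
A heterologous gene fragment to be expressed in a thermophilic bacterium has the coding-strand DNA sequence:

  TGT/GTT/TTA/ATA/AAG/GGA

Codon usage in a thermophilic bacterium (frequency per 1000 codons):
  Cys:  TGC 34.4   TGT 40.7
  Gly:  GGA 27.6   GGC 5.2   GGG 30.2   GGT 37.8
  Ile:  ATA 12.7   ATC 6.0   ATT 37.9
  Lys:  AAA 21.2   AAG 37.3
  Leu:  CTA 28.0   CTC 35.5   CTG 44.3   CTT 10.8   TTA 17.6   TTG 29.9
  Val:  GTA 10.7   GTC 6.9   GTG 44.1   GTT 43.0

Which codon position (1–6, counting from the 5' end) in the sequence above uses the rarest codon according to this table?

Codon 1 TGT (Cys): 40.7 per 1000.
Codon 2 GTT (Val): 43.0 per 1000.
Codon 3 TTA (Leu): 17.6 per 1000.
Codon 4 ATA (Ile): 12.7 per 1000.
Codon 5 AAG (Lys): 37.3 per 1000.
Codon 6 GGA (Gly): 27.6 per 1000.
Lowest frequency is 12.7 at codon 4.

4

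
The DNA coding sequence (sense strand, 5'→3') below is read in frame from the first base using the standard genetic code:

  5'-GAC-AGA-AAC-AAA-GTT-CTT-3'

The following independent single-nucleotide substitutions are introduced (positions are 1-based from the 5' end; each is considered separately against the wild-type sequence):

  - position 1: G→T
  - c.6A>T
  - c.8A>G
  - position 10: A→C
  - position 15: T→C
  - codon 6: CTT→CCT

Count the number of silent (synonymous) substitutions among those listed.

1

Codon 1: GAC (Asp) → TAC (Tyr) — missense.
Codon 2: AGA (Arg) → AGT (Ser) — missense.
Codon 3: AAC (Asn) → AGC (Ser) — missense.
Codon 4: AAA (Lys) → CAA (Gln) — missense.
Codon 5: GTT (Val) → GTC (Val) — synonymous.
Codon 6: CTT (Leu) → CCT (Pro) — missense.
Synonymous: 1 of 6.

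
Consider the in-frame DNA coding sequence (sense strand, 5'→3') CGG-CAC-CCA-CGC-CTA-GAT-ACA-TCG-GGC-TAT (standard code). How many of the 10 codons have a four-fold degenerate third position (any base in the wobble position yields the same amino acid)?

Codon 1 CGG (Arg): third position 4-fold.
Codon 2 CAC (His): third position 2-fold.
Codon 3 CCA (Pro): third position 4-fold.
Codon 4 CGC (Arg): third position 4-fold.
Codon 5 CTA (Leu): third position 4-fold.
Codon 6 GAT (Asp): third position 2-fold.
Codon 7 ACA (Thr): third position 4-fold.
Codon 8 TCG (Ser): third position 4-fold.
Codon 9 GGC (Gly): third position 4-fold.
Codon 10 TAT (Tyr): third position 2-fold.
Four-fold degenerate third positions: 7.

7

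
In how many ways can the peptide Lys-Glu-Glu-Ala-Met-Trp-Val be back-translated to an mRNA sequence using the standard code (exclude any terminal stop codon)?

128

Lys: 2 codons.
Glu: 2 codons.
Glu: 2 codons.
Ala: 4 codons.
Met: 1 codon.
Trp: 1 codon.
Val: 4 codons.
2 × 2 × 2 × 4 × 1 × 1 × 4 = 128.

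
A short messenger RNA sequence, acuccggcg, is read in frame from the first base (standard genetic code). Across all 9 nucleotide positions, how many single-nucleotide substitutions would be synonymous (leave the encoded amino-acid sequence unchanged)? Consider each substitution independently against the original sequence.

Codon 1 (ACU, Thr): 3 synonymous substitutions.
Codon 2 (CCG, Pro): 3 synonymous substitutions.
Codon 3 (GCG, Ala): 3 synonymous substitutions.
Total: 3 + 3 + 3 = 9.

9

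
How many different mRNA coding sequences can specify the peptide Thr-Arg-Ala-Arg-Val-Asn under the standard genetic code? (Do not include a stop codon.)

Thr: 4 codons.
Arg: 6 codons.
Ala: 4 codons.
Arg: 6 codons.
Val: 4 codons.
Asn: 2 codons.
4 × 6 × 4 × 6 × 4 × 2 = 4608.

4608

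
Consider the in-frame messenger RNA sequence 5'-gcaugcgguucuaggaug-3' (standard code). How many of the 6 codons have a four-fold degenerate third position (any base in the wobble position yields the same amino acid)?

Codon 1 GCA (Ala): third position 4-fold.
Codon 2 UGC (Cys): third position 2-fold.
Codon 3 GGU (Gly): third position 4-fold.
Codon 4 UCU (Ser): third position 4-fold.
Codon 5 AGG (Arg): third position 2-fold.
Codon 6 AUG (Met): third position 1-fold.
Four-fold degenerate third positions: 3.

3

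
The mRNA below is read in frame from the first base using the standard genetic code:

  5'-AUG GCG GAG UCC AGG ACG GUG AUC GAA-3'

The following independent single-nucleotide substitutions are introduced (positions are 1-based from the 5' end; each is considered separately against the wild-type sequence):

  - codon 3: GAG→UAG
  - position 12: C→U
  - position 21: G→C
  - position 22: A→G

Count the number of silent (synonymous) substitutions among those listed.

Codon 3: GAG (Glu) → UAG (Stop) — nonsense.
Codon 4: UCC (Ser) → UCU (Ser) — synonymous.
Codon 7: GUG (Val) → GUC (Val) — synonymous.
Codon 8: AUC (Ile) → GUC (Val) — missense.
Synonymous: 2 of 4.

2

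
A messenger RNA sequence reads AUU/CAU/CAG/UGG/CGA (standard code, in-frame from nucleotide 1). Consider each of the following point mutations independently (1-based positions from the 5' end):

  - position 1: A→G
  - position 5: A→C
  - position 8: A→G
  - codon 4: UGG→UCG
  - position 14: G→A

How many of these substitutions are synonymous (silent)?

Codon 1: AUU (Ile) → GUU (Val) — missense.
Codon 2: CAU (His) → CCU (Pro) — missense.
Codon 3: CAG (Gln) → CGG (Arg) — missense.
Codon 4: UGG (Trp) → UCG (Ser) — missense.
Codon 5: CGA (Arg) → CAA (Gln) — missense.
Synonymous: 0 of 5.

0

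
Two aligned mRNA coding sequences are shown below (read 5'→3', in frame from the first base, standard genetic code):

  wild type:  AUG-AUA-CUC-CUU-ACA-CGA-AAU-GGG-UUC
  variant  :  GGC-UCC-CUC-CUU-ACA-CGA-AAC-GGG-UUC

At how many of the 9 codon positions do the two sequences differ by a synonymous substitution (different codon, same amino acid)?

1

Codon 1: AUG Met / GGC Gly — nonsynonymous.
Codon 2: AUA Ile / UCC Ser — nonsynonymous.
Codon 3: CUC Leu / CUC Leu — identical.
Codon 4: CUU Leu / CUU Leu — identical.
Codon 5: ACA Thr / ACA Thr — identical.
Codon 6: CGA Arg / CGA Arg — identical.
Codon 7: AAU Asn / AAC Asn — synonymous.
Codon 8: GGG Gly / GGG Gly — identical.
Codon 9: UUC Phe / UUC Phe — identical.
Synonymous differences: 1.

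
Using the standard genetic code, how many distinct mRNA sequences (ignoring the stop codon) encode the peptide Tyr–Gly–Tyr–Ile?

48

Tyr: 2 codons.
Gly: 4 codons.
Tyr: 2 codons.
Ile: 3 codons.
2 × 4 × 2 × 3 = 48.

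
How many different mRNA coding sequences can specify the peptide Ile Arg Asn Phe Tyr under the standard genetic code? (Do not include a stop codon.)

Ile: 3 codons.
Arg: 6 codons.
Asn: 2 codons.
Phe: 2 codons.
Tyr: 2 codons.
3 × 6 × 2 × 2 × 2 = 144.

144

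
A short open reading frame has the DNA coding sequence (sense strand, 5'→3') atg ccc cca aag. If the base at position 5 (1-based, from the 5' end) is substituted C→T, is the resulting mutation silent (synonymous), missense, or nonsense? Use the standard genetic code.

Position 5 falls in codon 2: CCC → Pro.
After the substitution the codon is CTC → Leu.
Pro ≠ Leu, so this is a missense mutation.

missense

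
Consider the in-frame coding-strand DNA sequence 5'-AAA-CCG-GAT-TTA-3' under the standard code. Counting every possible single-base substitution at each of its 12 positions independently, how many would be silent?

Codon 1 (AAA, Lys): 1 synonymous substitution.
Codon 2 (CCG, Pro): 3 synonymous substitutions.
Codon 3 (GAT, Asp): 1 synonymous substitution.
Codon 4 (TTA, Leu): 2 synonymous substitutions.
Total: 1 + 3 + 1 + 2 = 7.

7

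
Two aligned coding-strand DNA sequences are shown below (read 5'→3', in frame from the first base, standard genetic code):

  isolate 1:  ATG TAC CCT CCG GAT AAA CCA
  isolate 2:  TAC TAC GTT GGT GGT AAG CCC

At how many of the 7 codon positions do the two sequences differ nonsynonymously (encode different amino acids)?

Codon 1: ATG Met / TAC Tyr — nonsynonymous.
Codon 2: TAC Tyr / TAC Tyr — identical.
Codon 3: CCT Pro / GTT Val — nonsynonymous.
Codon 4: CCG Pro / GGT Gly — nonsynonymous.
Codon 5: GAT Asp / GGT Gly — nonsynonymous.
Codon 6: AAA Lys / AAG Lys — synonymous.
Codon 7: CCA Pro / CCC Pro — synonymous.
Nonsynonymous differences: 4.

4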